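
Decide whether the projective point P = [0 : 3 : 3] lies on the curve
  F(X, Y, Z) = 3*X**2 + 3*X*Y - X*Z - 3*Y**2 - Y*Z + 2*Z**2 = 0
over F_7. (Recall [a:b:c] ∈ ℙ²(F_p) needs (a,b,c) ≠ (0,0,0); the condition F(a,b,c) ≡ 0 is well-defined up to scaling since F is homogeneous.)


F(0,3,3) ≡ 3 (mod 7); P is NOT on the curve.

Evaluate F(0, 3, 3) term-by-term (mod 7).
  3*X**2 ↦ 3·0·1·1 = 0
  3*X*Y ↦ 3·0·3·1 = 0
  -X*Z ↦ -1·0·1·3 = 0
  -3*Y**2 ↦ -3·1·9·1 = -27
  -Y*Z ↦ -1·1·3·3 = -9
  2*Z**2 ↦ 2·1·1·9 = 18
Sum: F(0, 3, 3) = (0) + (0) + (0) + (-27) + (-9) + (18) = -18.
Reducing mod 7: -18 ≡ 3 (mod 7).
Since F(a, b, c) ≡ 3 ≠ 0 (mod 7), P does NOT lie on the curve.


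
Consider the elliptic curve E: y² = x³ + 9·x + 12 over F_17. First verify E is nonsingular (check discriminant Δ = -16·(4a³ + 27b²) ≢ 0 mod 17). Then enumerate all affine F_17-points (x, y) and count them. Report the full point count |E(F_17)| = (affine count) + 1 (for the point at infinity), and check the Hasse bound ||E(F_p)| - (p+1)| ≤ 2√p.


Affine points = {(2, 2), (2, 15), (3, 7), (3, 10), (8, 1), (8, 16), (14, 3), (14, 14), (16, 6), (16, 11)}; affine count = 10; |E(F_17)| = 11.

Discriminant check: Δ ∝ 4a³ + 27b² = 4·9³ + 27·12² = 4·729 + 27·144 ≡ 4 (mod 17). Nonzero ⇒ E is nonsingular.
For each x ∈ F_17, compute rhs = x³ + 9·x + 12 mod 17, then count y ∈ F_17 with y² ≡ rhs.
  x = 0: rhs = 12, matching y values: none (0 points).
  x = 1: rhs = 5, matching y values: none (0 points).
  x = 2: rhs = 4, matching y values: 2, 15 (2 points).
  x = 3: rhs = 15, matching y values: 7, 10 (2 points).
  x = 4: rhs = 10, matching y values: none (0 points).
  x = 5: rhs = 12, matching y values: none (0 points).
  x = 6: rhs = 10, matching y values: none (0 points).
  x = 7: rhs = 10, matching y values: none (0 points).
  x = 8: rhs = 1, matching y values: 1, 16 (2 points).
  x = 9: rhs = 6, matching y values: none (0 points).
  x = 10: rhs = 14, matching y values: none (0 points).
  x = 11: rhs = 14, matching y values: none (0 points).
  x = 12: rhs = 12, matching y values: none (0 points).
  x = 13: rhs = 14, matching y values: none (0 points).
  x = 14: rhs = 9, matching y values: 3, 14 (2 points).
  x = 15: rhs = 3, matching y values: none (0 points).
  x = 16: rhs = 2, matching y values: 6, 11 (2 points).
Total affine count: 10.
Full point count |E(F_17)| = 10 + 1 = 11.
Hasse bound: |11 − (17+1)| = |-7| = 7 ≤ 2√17 ≈ 8.2462 ✓.


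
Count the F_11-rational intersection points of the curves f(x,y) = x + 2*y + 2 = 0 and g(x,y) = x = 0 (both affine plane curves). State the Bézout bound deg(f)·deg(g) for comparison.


Common zeros: {(0, 10)}; count = 1; Bézout bound = 1.

deg(f) = 1, deg(g) = 1, so Bézout bound = 1.
Scan x ∈ F_11. For each x, list the y ∈ F_11 with f(x, y) ≡ 0 and those with g(x, y) ≡ 0 (mod 11); the common zeros in that column are the intersection.
  x = 0: f ≡ 0 at y ∈ {10}; g ≡ 0 at y ∈ {0, 1, 2, 3, 4, 5, 6, 7, 8, 9, 10}; common: {10}.
  x = 1: f ≡ 0 at y ∈ {4}; g ≡ 0 at y ∈ ∅; common: ∅.
  x = 2: f ≡ 0 at y ∈ {9}; g ≡ 0 at y ∈ ∅; common: ∅.
  x = 3: f ≡ 0 at y ∈ {3}; g ≡ 0 at y ∈ ∅; common: ∅.
  x = 4: f ≡ 0 at y ∈ {8}; g ≡ 0 at y ∈ ∅; common: ∅.
  x = 5: f ≡ 0 at y ∈ {2}; g ≡ 0 at y ∈ ∅; common: ∅.
  x = 6: f ≡ 0 at y ∈ {7}; g ≡ 0 at y ∈ ∅; common: ∅.
  x = 7: f ≡ 0 at y ∈ {1}; g ≡ 0 at y ∈ ∅; common: ∅.
  x = 8: f ≡ 0 at y ∈ {6}; g ≡ 0 at y ∈ ∅; common: ∅.
  x = 9: f ≡ 0 at y ∈ {0}; g ≡ 0 at y ∈ ∅; common: ∅.
  x = 10: f ≡ 0 at y ∈ {5}; g ≡ 0 at y ∈ ∅; common: ∅.
Collecting: common zeros = {(0, 10)}, so the count is 1.
Comparison with the Bézout bound: 1 ≤ 1 = deg(f)·deg(g), as expected for curves with no common component (the bound is attained).


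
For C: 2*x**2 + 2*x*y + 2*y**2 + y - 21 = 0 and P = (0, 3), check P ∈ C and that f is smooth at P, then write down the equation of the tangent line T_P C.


Tangent line at P: 6*x + 13*y - 39 = 0.

Step 1: f(0, 3) = 0, so P lies on C.
Step 2: partial derivatives
  f_x(x, y) = 4*x + 2*y, f_y(x, y) = 2*x + 4*y + 1.
  f_x(P) = 6, f_y(P) = 13 (gradient nonzero, so P is smooth).
Step 3: tangent line at P: 6·(x − 0) + 13·(y − 3) = 0.
Expanding: 6*x + 13*y - 39 = 0.


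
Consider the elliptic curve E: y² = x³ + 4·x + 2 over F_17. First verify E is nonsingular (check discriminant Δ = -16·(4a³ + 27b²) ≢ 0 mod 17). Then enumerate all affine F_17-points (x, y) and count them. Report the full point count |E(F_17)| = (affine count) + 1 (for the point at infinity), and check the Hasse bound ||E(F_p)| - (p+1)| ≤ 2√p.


Affine points = {(0, 6), (0, 11), (2, 1), (2, 16), (6, 2), (6, 15), (7, 4), (7, 13), (8, 6), (8, 11), (9, 6), (9, 11), (11, 0)}; affine count = 13; |E(F_17)| = 14.

Discriminant check: Δ ∝ 4a³ + 27b² = 4·4³ + 27·2² = 4·64 + 27·4 ≡ 7 (mod 17). Nonzero ⇒ E is nonsingular.
For each x ∈ F_17, compute rhs = x³ + 4·x + 2 mod 17, then count y ∈ F_17 with y² ≡ rhs.
  x = 0: rhs = 2, matching y values: 6, 11 (2 points).
  x = 1: rhs = 7, matching y values: none (0 points).
  x = 2: rhs = 1, matching y values: 1, 16 (2 points).
  x = 3: rhs = 7, matching y values: none (0 points).
  x = 4: rhs = 14, matching y values: none (0 points).
  x = 5: rhs = 11, matching y values: none (0 points).
  x = 6: rhs = 4, matching y values: 2, 15 (2 points).
  x = 7: rhs = 16, matching y values: 4, 13 (2 points).
  x = 8: rhs = 2, matching y values: 6, 11 (2 points).
  x = 9: rhs = 2, matching y values: 6, 11 (2 points).
  x = 10: rhs = 5, matching y values: none (0 points).
  x = 11: rhs = 0, matching y values: 0 (1 points).
  x = 12: rhs = 10, matching y values: none (0 points).
  x = 13: rhs = 7, matching y values: none (0 points).
  x = 14: rhs = 14, matching y values: none (0 points).
  x = 15: rhs = 3, matching y values: none (0 points).
  x = 16: rhs = 14, matching y values: none (0 points).
Total affine count: 13.
Full point count |E(F_17)| = 13 + 1 = 14.
Hasse bound: |14 − (17+1)| = |-4| = 4 ≤ 2√17 ≈ 8.2462 ✓.


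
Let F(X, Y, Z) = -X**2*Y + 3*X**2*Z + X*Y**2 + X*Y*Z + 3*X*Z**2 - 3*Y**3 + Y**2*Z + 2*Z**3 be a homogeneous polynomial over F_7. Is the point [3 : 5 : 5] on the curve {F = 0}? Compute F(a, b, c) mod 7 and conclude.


F(3,5,5) ≡ 3 (mod 7); P is NOT on the curve.

Evaluate F(3, 5, 5) term-by-term (mod 7).
  -X**2*Y ↦ -1·9·5·1 = -45
  3*X**2*Z ↦ 3·9·1·5 = 135
  X*Y**2 ↦ 1·3·25·1 = 75
  X*Y*Z ↦ 1·3·5·5 = 75
  3*X*Z**2 ↦ 3·3·1·25 = 225
  -3*Y**3 ↦ -3·1·125·1 = -375
  Y**2*Z ↦ 1·1·25·5 = 125
  2*Z**3 ↦ 2·1·1·125 = 250
Sum: F(3, 5, 5) = (-45) + (135) + (75) + (75) + (225) + (-375) + (125) + (250) = 465.
Reducing mod 7: 465 ≡ 3 (mod 7).
Since F(a, b, c) ≡ 3 ≠ 0 (mod 7), P does NOT lie on the curve.


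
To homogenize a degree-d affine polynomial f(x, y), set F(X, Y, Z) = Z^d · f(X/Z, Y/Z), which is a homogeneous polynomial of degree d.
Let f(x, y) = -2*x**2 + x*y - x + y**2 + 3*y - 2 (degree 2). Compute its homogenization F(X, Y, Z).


F(X, Y, Z) = -2*X**2 + X*Y - X*Z + Y**2 + 3*Y*Z - 2*Z**2

deg(f) = 2.
Substitute x = X/Z, y = Y/Z into f, then multiply by Z^2.
  monomial -2·x^2·y^0 ↦ -2·X^2·Y^0·Z^0.
  monomial 1·x^1·y^1 ↦ 1·X^1·Y^1·Z^0.
  monomial -1·x^1·y^0 ↦ -1·X^1·Y^0·Z^1.
  monomial 1·x^0·y^2 ↦ 1·X^0·Y^2·Z^0.
  monomial 3·x^0·y^1 ↦ 3·X^0·Y^1·Z^1.
  monomial -2·x^0·y^0 ↦ -2·X^0·Y^0·Z^2.
Collecting: F(X, Y, Z) = -2*X**2 + X*Y - X*Z + Y**2 + 3*Y*Z - 2*Z**2.


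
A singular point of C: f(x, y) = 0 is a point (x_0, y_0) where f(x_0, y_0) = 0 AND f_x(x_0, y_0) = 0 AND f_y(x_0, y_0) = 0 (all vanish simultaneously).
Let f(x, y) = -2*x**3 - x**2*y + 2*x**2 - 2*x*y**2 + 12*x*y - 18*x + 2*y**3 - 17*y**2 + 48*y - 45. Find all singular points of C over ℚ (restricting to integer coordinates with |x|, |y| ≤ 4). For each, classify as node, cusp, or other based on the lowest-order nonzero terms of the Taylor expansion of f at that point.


Singular points: {(0, 3)}; classification: node.

Compute partial derivatives:
  f_x = -6*x**2 - 2*x*y + 4*x - 2*y**2 + 12*y - 18.
  f_y = -x**2 - 4*x*y + 12*x + 6*y**2 - 34*y + 48.
Scan x_0 ∈ {−4, ..., 4}. For each x_0, f_y(x_0, y) is a polynomial in y; find its integer roots y ∈ {−4, ..., 4}, then test f_x and f at those candidates.
  x = -4: f_y(-4, y) = 6*y**2 - 18*y - 16; no integer root y with |y| ≤ 4.
  x = -3: f_y(-3, y) = 6*y**2 - 22*y + 3; no integer root y with |y| ≤ 4.
  x = -2: f_y(-2, y) = 6*y**2 - 26*y + 20; vanishes at y ∈ {1}. (-2, 1): f_x = -36 ≠ 0.
  x = -1: f_y(-1, y) = 6*y**2 - 30*y + 35; no integer root y with |y| ≤ 4.
  x = 0: f_y(0, y) = 6*y**2 - 34*y + 48; vanishes at y ∈ {3}. (0, 3): f_x = 0, f = 0 — SINGULAR.
  x = 1: f_y(1, y) = 6*y**2 - 38*y + 59; no integer root y with |y| ≤ 4.
  x = 2: f_y(2, y) = 6*y**2 - 42*y + 68; no integer root y with |y| ≤ 4.
  x = 3: f_y(3, y) = 6*y**2 - 46*y + 75; no integer root y with |y| ≤ 4.
  x = 4: f_y(4, y) = 6*y**2 - 50*y + 80; no integer root y with |y| ≤ 4.
Only singular point on the grid: (0, 3).
Classify: substitute x = 0 + u, y = 3 + v and expand: f = -2*u**3 - u**2*v - u**2 - 2*u*v**2 + 2*v**3 + v**2.
No constant or linear terms (consistent with a singular point). Quadratic part: -u**2 + v**2. Cubic part: -2*u**3 - u**2*v - 2*u*v**2 + 2*v**3.
The quadratic part v**2 - u**2 = (v − u)(v + u) splits into two distinct linear factors, so there are two distinct tangent lines y − 3 = ±(x − 0) — this is a node (ordinary double point).
Classification: node.


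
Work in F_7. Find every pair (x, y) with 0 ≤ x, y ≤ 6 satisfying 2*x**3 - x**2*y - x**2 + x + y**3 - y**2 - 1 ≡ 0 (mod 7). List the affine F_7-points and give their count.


Affine F_7-points: {(1, 1), (1, 6), (5, 6)}; count = 3.

For each of the 49 pairs (x, y) ∈ F_7², evaluate f(x, y) mod 7. Record the zeros.
  x = 0: [0↦6, 1↦6, 2↦3, 3↦3, 4↦5, 5↦1, 6↦4]  zeros at y ∈ ∅
  x = 1: [0↦1, 1↦0, 2↦3, 3↦2, 4↦3, 5↦5, 6↦0]  zeros at y ∈ {1, 6}
  x = 2: [0↦6, 1↦2, 2↦2, 3↦5, 4↦3, 5↦2, 6↦1]  zeros at y ∈ ∅
  x = 3: [0↦5, 1↦3, 2↦5, 3↦3, 4↦3, 5↦4, 6↦5]  zeros at y ∈ ∅
  x = 4: [0↦3, 1↦1, 2↦3, 3↦1, 4↦1, 5↦2, 6↦3]  zeros at y ∈ ∅
  x = 5: [0↦5, 1↦1, 2↦1, 3↦4, 4↦2, 5↦1, 6↦0]  zeros at y ∈ {6}
  x = 6: [0↦2, 1↦1, 2↦4, 3↦3, 4↦4, 5↦6, 6↦1]  zeros at y ∈ ∅
Collecting zeros: affine points = {(1, 1), (1, 6), (5, 6)}.
Total count |C(F_7)_aff| = 3.


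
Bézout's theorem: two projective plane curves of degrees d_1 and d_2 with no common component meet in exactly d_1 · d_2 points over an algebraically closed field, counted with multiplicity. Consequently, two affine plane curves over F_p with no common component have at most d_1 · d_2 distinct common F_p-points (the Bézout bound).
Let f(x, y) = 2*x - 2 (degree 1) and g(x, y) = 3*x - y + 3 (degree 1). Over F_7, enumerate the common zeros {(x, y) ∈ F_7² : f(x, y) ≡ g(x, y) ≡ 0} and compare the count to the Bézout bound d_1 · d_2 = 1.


Common zeros: {(1, 6)}; count = 1; Bézout bound = 1.

deg(f) = 1, deg(g) = 1, so Bézout bound = 1.
Scan x ∈ F_7. For each x, list the y ∈ F_7 with f(x, y) ≡ 0 and those with g(x, y) ≡ 0 (mod 7); the common zeros in that column are the intersection.
  x = 0: f ≡ 0 at y ∈ ∅; g ≡ 0 at y ∈ {3}; common: ∅.
  x = 1: f ≡ 0 at y ∈ {0, 1, 2, 3, 4, 5, 6}; g ≡ 0 at y ∈ {6}; common: {6}.
  x = 2: f ≡ 0 at y ∈ ∅; g ≡ 0 at y ∈ {2}; common: ∅.
  x = 3: f ≡ 0 at y ∈ ∅; g ≡ 0 at y ∈ {5}; common: ∅.
  x = 4: f ≡ 0 at y ∈ ∅; g ≡ 0 at y ∈ {1}; common: ∅.
  x = 5: f ≡ 0 at y ∈ ∅; g ≡ 0 at y ∈ {4}; common: ∅.
  x = 6: f ≡ 0 at y ∈ ∅; g ≡ 0 at y ∈ {0}; common: ∅.
Collecting: common zeros = {(1, 6)}, so the count is 1.
Comparison with the Bézout bound: 1 ≤ 1 = deg(f)·deg(g), as expected for curves with no common component (the bound is attained).


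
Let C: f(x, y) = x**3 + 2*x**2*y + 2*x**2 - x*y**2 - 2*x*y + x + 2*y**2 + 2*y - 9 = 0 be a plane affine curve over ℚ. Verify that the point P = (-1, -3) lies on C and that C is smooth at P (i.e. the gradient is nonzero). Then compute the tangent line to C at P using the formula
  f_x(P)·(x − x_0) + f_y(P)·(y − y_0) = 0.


Tangent line at P: 9*x - 12*y - 27 = 0.

Step 1: f(-1, -3) = 0, so P lies on C.
Step 2: partial derivatives
  f_x(x, y) = 3*x**2 + 4*x*y + 4*x - y**2 - 2*y + 1, f_y(x, y) = 2*x**2 - 2*x*y - 2*x + 4*y + 2.
  f_x(P) = 9, f_y(P) = -12 (gradient nonzero, so P is smooth).
Step 3: tangent line at P: 9·(x − -1) + -12·(y − -3) = 0.
Expanding: 9*x - 12*y - 27 = 0.


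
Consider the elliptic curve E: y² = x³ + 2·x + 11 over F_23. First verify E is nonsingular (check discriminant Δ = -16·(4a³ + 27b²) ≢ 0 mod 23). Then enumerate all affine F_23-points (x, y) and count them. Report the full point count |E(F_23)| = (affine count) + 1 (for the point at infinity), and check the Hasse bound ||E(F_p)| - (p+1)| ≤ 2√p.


Affine points = {(2, 0), (5, 10), (5, 13), (6, 3), (6, 20), (7, 0), (13, 7), (13, 16), (14, 0), (15, 9), (15, 14), (17, 6), (17, 17), (19, 10), (19, 13), (20, 1), (20, 22), (22, 10), (22, 13)}; affine count = 19; |E(F_23)| = 20.

Discriminant check: Δ ∝ 4a³ + 27b² = 4·2³ + 27·11² = 4·8 + 27·121 ≡ 10 (mod 23). Nonzero ⇒ E is nonsingular.
For each x ∈ F_23, compute rhs = x³ + 2·x + 11 mod 23, then count y ∈ F_23 with y² ≡ rhs.
  x = 0: rhs = 11, matching y values: none (0 points).
  x = 1: rhs = 14, matching y values: none (0 points).
  x = 2: rhs = 0, matching y values: 0 (1 points).
  x = 3: rhs = 21, matching y values: none (0 points).
  x = 4: rhs = 14, matching y values: none (0 points).
  x = 5: rhs = 8, matching y values: 10, 13 (2 points).
  x = 6: rhs = 9, matching y values: 3, 20 (2 points).
  x = 7: rhs = 0, matching y values: 0 (1 points).
  x = 8: rhs = 10, matching y values: none (0 points).
  x = 9: rhs = 22, matching y values: none (0 points).
  x = 10: rhs = 19, matching y values: none (0 points).
  x = 11: rhs = 7, matching y values: none (0 points).
  x = 12: rhs = 15, matching y values: none (0 points).
  x = 13: rhs = 3, matching y values: 7, 16 (2 points).
  x = 14: rhs = 0, matching y values: 0 (1 points).
  x = 15: rhs = 12, matching y values: 9, 14 (2 points).
  x = 16: rhs = 22, matching y values: none (0 points).
  x = 17: rhs = 13, matching y values: 6, 17 (2 points).
  x = 18: rhs = 14, matching y values: none (0 points).
  x = 19: rhs = 8, matching y values: 10, 13 (2 points).
  x = 20: rhs = 1, matching y values: 1, 22 (2 points).
  x = 21: rhs = 22, matching y values: none (0 points).
  x = 22: rhs = 8, matching y values: 10, 13 (2 points).
Total affine count: 19.
Full point count |E(F_23)| = 19 + 1 = 20.
Hasse bound: |20 − (23+1)| = |-4| = 4 ≤ 2√23 ≈ 9.5917 ✓.


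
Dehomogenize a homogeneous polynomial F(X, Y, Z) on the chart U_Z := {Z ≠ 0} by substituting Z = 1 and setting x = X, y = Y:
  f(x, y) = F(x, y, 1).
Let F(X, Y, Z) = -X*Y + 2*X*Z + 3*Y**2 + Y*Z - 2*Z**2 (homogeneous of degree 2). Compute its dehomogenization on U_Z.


f(x, y) = -x*y + 2*x + 3*y**2 + y - 2

On U_Z we set Z = 1. Each monomial c·X^i·Y^j·Z^k in F becomes c·x^i·y^j·1^k = c·x^i·y^j.
Substituting Z = 1: F(X, Y, 1) = -x*y + 2*x + 3*y**2 + y - 2.
Note: deg(f) ≤ deg(F) = 2; strict inequality happens when F is divisible by Z (lost terms).


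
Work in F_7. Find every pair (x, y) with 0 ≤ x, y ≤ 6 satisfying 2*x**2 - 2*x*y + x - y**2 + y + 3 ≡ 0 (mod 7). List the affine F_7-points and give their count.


Affine F_7-points: {(1, 2), (1, 4), (3, 3), (3, 6), (4, 2), (4, 5), (6, 4), (6, 6)}; count = 8.

For each of the 49 pairs (x, y) ∈ F_7², evaluate f(x, y) mod 7. Record the zeros.
  x = 0: [0↦3, 1↦3, 2↦1, 3↦4, 4↦5, 5↦4, 6↦1]  zeros at y ∈ ∅
  x = 1: [0↦6, 1↦4, 2↦0, 3↦1, 4↦0, 5↦4, 6↦6]  zeros at y ∈ {2, 4}
  x = 2: [0↦6, 1↦2, 2↦3, 3↦2, 4↦6, 5↦1, 6↦1]  zeros at y ∈ ∅
  x = 3: [0↦3, 1↦4, 2↦3, 3↦0, 4↦2, 5↦2, 6↦0]  zeros at y ∈ {3, 6}
  x = 4: [0↦4, 1↦3, 2↦0, 3↦2, 4↦2, 5↦0, 6↦3]  zeros at y ∈ {2, 5}
  x = 5: [0↦2, 1↦6, 2↦1, 3↦1, 4↦6, 5↦2, 6↦3]  zeros at y ∈ ∅
  x = 6: [0↦4, 1↦6, 2↦6, 3↦4, 4↦0, 5↦1, 6↦0]  zeros at y ∈ {4, 6}
Collecting zeros: affine points = {(1, 2), (1, 4), (3, 3), (3, 6), (4, 2), (4, 5), (6, 4), (6, 6)}.
Total count |C(F_7)_aff| = 8.


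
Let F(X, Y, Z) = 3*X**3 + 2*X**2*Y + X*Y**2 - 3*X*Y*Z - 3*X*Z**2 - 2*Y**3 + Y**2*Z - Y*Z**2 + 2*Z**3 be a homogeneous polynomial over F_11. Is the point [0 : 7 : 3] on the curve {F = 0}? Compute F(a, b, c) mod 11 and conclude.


F(0,7,3) ≡ 2 (mod 11); P is NOT on the curve.

Evaluate F(0, 7, 3) term-by-term (mod 11).
  3*X**3 ↦ 3·0·1·1 = 0
  2*X**2*Y ↦ 2·0·7·1 = 0
  X*Y**2 ↦ 1·0·49·1 = 0
  -3*X*Y*Z ↦ -3·0·7·3 = 0
  -3*X*Z**2 ↦ -3·0·1·9 = 0
  -2*Y**3 ↦ -2·1·343·1 = -686
  Y**2*Z ↦ 1·1·49·3 = 147
  -Y*Z**2 ↦ -1·1·7·9 = -63
  2*Z**3 ↦ 2·1·1·27 = 54
Sum: F(0, 7, 3) = (0) + (0) + (0) + (0) + (0) + (-686) + (147) + (-63) + (54) = -548.
Reducing mod 11: -548 ≡ 2 (mod 11).
Since F(a, b, c) ≡ 2 ≠ 0 (mod 11), P does NOT lie on the curve.


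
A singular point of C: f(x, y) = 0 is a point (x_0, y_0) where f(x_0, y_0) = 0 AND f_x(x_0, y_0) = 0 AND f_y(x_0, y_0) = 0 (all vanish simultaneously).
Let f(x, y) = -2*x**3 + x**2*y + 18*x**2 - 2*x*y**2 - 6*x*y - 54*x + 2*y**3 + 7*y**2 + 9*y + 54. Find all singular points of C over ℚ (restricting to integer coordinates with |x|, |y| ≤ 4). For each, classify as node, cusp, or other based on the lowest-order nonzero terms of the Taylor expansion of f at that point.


Singular points: {(3, 0)}; classification: cusp.

Compute partial derivatives:
  f_x = -6*x**2 + 2*x*y + 36*x - 2*y**2 - 6*y - 54.
  f_y = x**2 - 4*x*y - 6*x + 6*y**2 + 14*y + 9.
Scan x_0 ∈ {−4, ..., 4}. For each x_0, f_y(x_0, y) is a polynomial in y; find its integer roots y ∈ {−4, ..., 4}, then test f_x and f at those candidates.
  x = -4: f_y(-4, y) = 6*y**2 + 30*y + 49; no integer root y with |y| ≤ 4.
  x = -3: f_y(-3, y) = 6*y**2 + 26*y + 36; no integer root y with |y| ≤ 4.
  x = -2: f_y(-2, y) = 6*y**2 + 22*y + 25; no integer root y with |y| ≤ 4.
  x = -1: f_y(-1, y) = 6*y**2 + 18*y + 16; no integer root y with |y| ≤ 4.
  x = 0: f_y(0, y) = 6*y**2 + 14*y + 9; no integer root y with |y| ≤ 4.
  x = 1: f_y(1, y) = 6*y**2 + 10*y + 4; vanishes at y ∈ {-1}. (1, -1): f_x = -22 ≠ 0.
  x = 2: f_y(2, y) = 6*y**2 + 6*y + 1; no integer root y with |y| ≤ 4.
  x = 3: f_y(3, y) = 6*y**2 + 2*y; vanishes at y ∈ {0}. (3, 0): f_x = 0, f = 0 — SINGULAR.
  x = 4: f_y(4, y) = 6*y**2 - 2*y + 1; no integer root y with |y| ≤ 4.
Only singular point on the grid: (3, 0).
Classify: substitute x = 3 + u, y = 0 + v and expand: f = -2*u**3 + u**2*v - 2*u*v**2 + 2*v**3 + v**2.
No constant or linear terms (consistent with a singular point). Quadratic part: v**2. Cubic part: -2*u**3 + u**2*v - 2*u*v**2 + 2*v**3.
The quadratic part v**2 is a perfect square, so there is a single (double) tangent line v = 0, i.e. y = 0. Restricting the cubic part to that line (v = 0) leaves -2*u**3 ≠ 0, so f is not divisible by v and the branch is v² ≈ 2*u**3 to lowest order — this is a cusp.
Classification: cusp.


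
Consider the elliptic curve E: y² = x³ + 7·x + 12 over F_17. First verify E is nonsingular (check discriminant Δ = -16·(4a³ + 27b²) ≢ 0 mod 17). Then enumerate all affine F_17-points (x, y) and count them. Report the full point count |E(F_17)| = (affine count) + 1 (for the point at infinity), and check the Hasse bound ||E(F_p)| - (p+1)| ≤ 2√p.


Affine points = {(2, 0), (3, 3), (3, 14), (4, 6), (4, 11), (5, 6), (5, 11), (6, 7), (6, 10), (7, 8), (7, 9), (8, 6), (8, 11), (11, 3), (11, 14), (14, 7), (14, 10), (16, 2), (16, 15)}; affine count = 19; |E(F_17)| = 20.

Discriminant check: Δ ∝ 4a³ + 27b² = 4·7³ + 27·12² = 4·343 + 27·144 ≡ 7 (mod 17). Nonzero ⇒ E is nonsingular.
For each x ∈ F_17, compute rhs = x³ + 7·x + 12 mod 17, then count y ∈ F_17 with y² ≡ rhs.
  x = 0: rhs = 12, matching y values: none (0 points).
  x = 1: rhs = 3, matching y values: none (0 points).
  x = 2: rhs = 0, matching y values: 0 (1 points).
  x = 3: rhs = 9, matching y values: 3, 14 (2 points).
  x = 4: rhs = 2, matching y values: 6, 11 (2 points).
  x = 5: rhs = 2, matching y values: 6, 11 (2 points).
  x = 6: rhs = 15, matching y values: 7, 10 (2 points).
  x = 7: rhs = 13, matching y values: 8, 9 (2 points).
  x = 8: rhs = 2, matching y values: 6, 11 (2 points).
  x = 9: rhs = 5, matching y values: none (0 points).
  x = 10: rhs = 11, matching y values: none (0 points).
  x = 11: rhs = 9, matching y values: 3, 14 (2 points).
  x = 12: rhs = 5, matching y values: none (0 points).
  x = 13: rhs = 5, matching y values: none (0 points).
  x = 14: rhs = 15, matching y values: 7, 10 (2 points).
  x = 15: rhs = 7, matching y values: none (0 points).
  x = 16: rhs = 4, matching y values: 2, 15 (2 points).
Total affine count: 19.
Full point count |E(F_17)| = 19 + 1 = 20.
Hasse bound: |20 − (17+1)| = |2| = 2 ≤ 2√17 ≈ 8.2462 ✓.


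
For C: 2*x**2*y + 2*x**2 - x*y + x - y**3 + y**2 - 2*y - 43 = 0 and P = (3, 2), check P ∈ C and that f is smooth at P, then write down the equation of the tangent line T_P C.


Tangent line at P: 35*x + 5*y - 115 = 0.

Step 1: f(3, 2) = 0, so P lies on C.
Step 2: partial derivatives
  f_x(x, y) = 4*x*y + 4*x - y + 1, f_y(x, y) = 2*x**2 - x - 3*y**2 + 2*y - 2.
  f_x(P) = 35, f_y(P) = 5 (gradient nonzero, so P is smooth).
Step 3: tangent line at P: 35·(x − 3) + 5·(y − 2) = 0.
Expanding: 35*x + 5*y - 115 = 0.


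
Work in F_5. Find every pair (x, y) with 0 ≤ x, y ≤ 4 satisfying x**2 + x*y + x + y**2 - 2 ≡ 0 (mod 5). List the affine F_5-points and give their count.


Affine F_5-points: {(1, 0), (1, 4), (3, 0), (3, 2), (4, 2), (4, 4)}; count = 6.

For each of the 25 pairs (x, y) ∈ F_5², evaluate f(x, y) mod 5. Record the zeros.
  x = 0: [0↦3, 1↦4, 2↦2, 3↦2, 4↦4]  zeros at y ∈ ∅
  x = 1: [0↦0, 1↦2, 2↦1, 3↦2, 4↦0]  zeros at y ∈ {0, 4}
  x = 2: [0↦4, 1↦2, 2↦2, 3↦4, 4↦3]  zeros at y ∈ ∅
  x = 3: [0↦0, 1↦4, 2↦0, 3↦3, 4↦3]  zeros at y ∈ {0, 2}
  x = 4: [0↦3, 1↦3, 2↦0, 3↦4, 4↦0]  zeros at y ∈ {2, 4}
Collecting zeros: affine points = {(1, 0), (1, 4), (3, 0), (3, 2), (4, 2), (4, 4)}.
Total count |C(F_5)_aff| = 6.


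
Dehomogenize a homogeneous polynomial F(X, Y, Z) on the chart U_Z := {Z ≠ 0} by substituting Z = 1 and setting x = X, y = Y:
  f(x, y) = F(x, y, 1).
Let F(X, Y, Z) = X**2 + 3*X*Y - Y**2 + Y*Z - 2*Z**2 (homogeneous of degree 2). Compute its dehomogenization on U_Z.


f(x, y) = x**2 + 3*x*y - y**2 + y - 2

On U_Z we set Z = 1. Each monomial c·X^i·Y^j·Z^k in F becomes c·x^i·y^j·1^k = c·x^i·y^j.
Substituting Z = 1: F(X, Y, 1) = x**2 + 3*x*y - y**2 + y - 2.
Note: deg(f) ≤ deg(F) = 2; strict inequality happens when F is divisible by Z (lost terms).


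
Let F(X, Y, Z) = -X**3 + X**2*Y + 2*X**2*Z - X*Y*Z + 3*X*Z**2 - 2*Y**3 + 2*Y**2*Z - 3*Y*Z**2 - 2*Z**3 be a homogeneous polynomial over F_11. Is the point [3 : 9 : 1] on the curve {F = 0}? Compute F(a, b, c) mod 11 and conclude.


F(3,9,1) ≡ 5 (mod 11); P is NOT on the curve.

Evaluate F(3, 9, 1) term-by-term (mod 11).
  -X**3 ↦ -1·27·1·1 = -27
  X**2*Y ↦ 1·9·9·1 = 81
  2*X**2*Z ↦ 2·9·1·1 = 18
  -X*Y*Z ↦ -1·3·9·1 = -27
  3*X*Z**2 ↦ 3·3·1·1 = 9
  -2*Y**3 ↦ -2·1·729·1 = -1458
  2*Y**2*Z ↦ 2·1·81·1 = 162
  -3*Y*Z**2 ↦ -3·1·9·1 = -27
  -2*Z**3 ↦ -2·1·1·1 = -2
Sum: F(3, 9, 1) = (-27) + (81) + (18) + (-27) + (9) + (-1458) + (162) + (-27) + (-2) = -1271.
Reducing mod 11: -1271 ≡ 5 (mod 11).
Since F(a, b, c) ≡ 5 ≠ 0 (mod 11), P does NOT lie on the curve.


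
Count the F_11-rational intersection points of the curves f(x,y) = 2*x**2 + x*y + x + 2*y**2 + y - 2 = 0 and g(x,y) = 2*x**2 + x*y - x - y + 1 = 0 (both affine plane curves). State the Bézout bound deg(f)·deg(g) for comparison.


Common zeros: ∅; count = 0; Bézout bound = 4.

deg(f) = 2, deg(g) = 2, so Bézout bound = 4.
Scan x ∈ F_11. For each x, list the y ∈ F_11 with f(x, y) ≡ 0 and those with g(x, y) ≡ 0 (mod 11); the common zeros in that column are the intersection.
  x = 0: f ≡ 0 at y ∈ ∅; g ≡ 0 at y ∈ {1}; common: ∅.
  x = 1: f ≡ 0 at y ∈ ∅; g ≡ 0 at y ∈ ∅; common: ∅.
  x = 2: f ≡ 0 at y ∈ {2}; g ≡ 0 at y ∈ {4}; common: ∅.
  x = 3: f ≡ 0 at y ∈ ∅; g ≡ 0 at y ∈ {3}; common: ∅.
  x = 4: f ≡ 0 at y ∈ ∅; g ≡ 0 at y ∈ {5}; common: ∅.
  x = 5: f ≡ 0 at y ∈ ∅; g ≡ 0 at y ∈ {5}; common: ∅.
  x = 6: f ≡ 0 at y ∈ ∅; g ≡ 0 at y ∈ {2}; common: ∅.
  x = 7: f ≡ 0 at y ∈ ∅; g ≡ 0 at y ∈ {3}; common: ∅.
  x = 8: f ≡ 0 at y ∈ ∅; g ≡ 0 at y ∈ {0}; common: ∅.
  x = 9: f ≡ 0 at y ∈ ∅; g ≡ 0 at y ∈ {0}; common: ∅.
  x = 10: f ≡ 0 at y ∈ ∅; g ≡ 0 at y ∈ {2}; common: ∅.
Collecting: common zeros = ∅, so the count is 0.
Comparison with the Bézout bound: 0 ≤ 4 = deg(f)·deg(g), as expected for curves with no common component (the affine F_11-count falls short of the bound because intersections may lie at infinity, over extension fields, or carry multiplicity).


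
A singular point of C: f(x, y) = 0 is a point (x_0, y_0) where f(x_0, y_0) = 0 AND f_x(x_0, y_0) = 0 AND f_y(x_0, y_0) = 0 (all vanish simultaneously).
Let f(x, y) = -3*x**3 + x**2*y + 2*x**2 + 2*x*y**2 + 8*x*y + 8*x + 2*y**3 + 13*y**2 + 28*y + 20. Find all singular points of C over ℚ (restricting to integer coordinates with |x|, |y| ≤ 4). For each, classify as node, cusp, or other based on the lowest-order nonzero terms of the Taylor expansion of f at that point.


Singular points: {(0, -2)}; classification: cusp.

Compute partial derivatives:
  f_x = -9*x**2 + 2*x*y + 4*x + 2*y**2 + 8*y + 8.
  f_y = x**2 + 4*x*y + 8*x + 6*y**2 + 26*y + 28.
Scan x_0 ∈ {−4, ..., 4}. For each x_0, f_y(x_0, y) is a polynomial in y; find its integer roots y ∈ {−4, ..., 4}, then test f_x and f at those candidates.
  x = -4: f_y(-4, y) = 6*y**2 + 10*y + 12; no integer root y with |y| ≤ 4.
  x = -3: f_y(-3, y) = 6*y**2 + 14*y + 13; no integer root y with |y| ≤ 4.
  x = -2: f_y(-2, y) = 6*y**2 + 18*y + 16; no integer root y with |y| ≤ 4.
  x = -1: f_y(-1, y) = 6*y**2 + 22*y + 21; no integer root y with |y| ≤ 4.
  x = 0: f_y(0, y) = 6*y**2 + 26*y + 28; vanishes at y ∈ {-2}. (0, -2): f_x = 0, f = 0 — SINGULAR.
  x = 1: f_y(1, y) = 6*y**2 + 30*y + 37; no integer root y with |y| ≤ 4.
  x = 2: f_y(2, y) = 6*y**2 + 34*y + 48; vanishes at y ∈ {-3}. (2, -3): f_x = -38 ≠ 0.
  x = 3: f_y(3, y) = 6*y**2 + 38*y + 61; no integer root y with |y| ≤ 4.
  x = 4: f_y(4, y) = 6*y**2 + 42*y + 76; no integer root y with |y| ≤ 4.
Only singular point on the grid: (0, -2).
Classify: substitute x = 0 + u, y = -2 + v and expand: f = -3*u**3 + u**2*v + 2*u*v**2 + 2*v**3 + v**2.
No constant or linear terms (consistent with a singular point). Quadratic part: v**2. Cubic part: -3*u**3 + u**2*v + 2*u*v**2 + 2*v**3.
The quadratic part v**2 is a perfect square, so there is a single (double) tangent line v = 0, i.e. y = -2. Restricting the cubic part to that line (v = 0) leaves -3*u**3 ≠ 0, so f is not divisible by v and the branch is v² ≈ 3*u**3 to lowest order — this is a cusp.
Classification: cusp.


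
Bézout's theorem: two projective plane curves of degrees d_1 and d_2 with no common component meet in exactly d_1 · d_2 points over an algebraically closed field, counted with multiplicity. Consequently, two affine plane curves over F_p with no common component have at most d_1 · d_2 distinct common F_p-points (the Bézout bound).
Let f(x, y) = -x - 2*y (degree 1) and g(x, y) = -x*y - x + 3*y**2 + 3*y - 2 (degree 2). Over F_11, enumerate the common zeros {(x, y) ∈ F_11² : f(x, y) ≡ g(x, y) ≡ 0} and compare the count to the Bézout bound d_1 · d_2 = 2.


Common zeros: ∅; count = 0; Bézout bound = 2.

deg(f) = 1, deg(g) = 2, so Bézout bound = 2.
Scan x ∈ F_11. For each x, list the y ∈ F_11 with f(x, y) ≡ 0 and those with g(x, y) ≡ 0 (mod 11); the common zeros in that column are the intersection.
  x = 0: f ≡ 0 at y ∈ {0}; g ≡ 0 at y ∈ {5}; common: ∅.
  x = 1: f ≡ 0 at y ∈ {5}; g ≡ 0 at y ∈ ∅; common: ∅.
  x = 2: f ≡ 0 at y ∈ {10}; g ≡ 0 at y ∈ {1, 6}; common: ∅.
  x = 3: f ≡ 0 at y ∈ {4}; g ≡ 0 at y ∈ {3, 8}; common: ∅.
  x = 4: f ≡ 0 at y ∈ {9}; g ≡ 0 at y ∈ ∅; common: ∅.
  x = 5: f ≡ 0 at y ∈ {3}; g ≡ 0 at y ∈ {4}; common: ∅.
  x = 6: f ≡ 0 at y ∈ {8}; g ≡ 0 at y ∈ ∅; common: ∅.
  x = 7: f ≡ 0 at y ∈ {2}; g ≡ 0 at y ∈ {7, 9}; common: ∅.
  x = 8: f ≡ 0 at y ∈ {7}; g ≡ 0 at y ∈ ∅; common: ∅.
  x = 9: f ≡ 0 at y ∈ {1}; g ≡ 0 at y ∈ {0, 2}; common: ∅.
  x = 10: f ≡ 0 at y ∈ {6}; g ≡ 0 at y ∈ ∅; common: ∅.
Collecting: common zeros = ∅, so the count is 0.
Comparison with the Bézout bound: 0 ≤ 2 = deg(f)·deg(g), as expected for curves with no common component (the affine F_11-count falls short of the bound because intersections may lie at infinity, over extension fields, or carry multiplicity).


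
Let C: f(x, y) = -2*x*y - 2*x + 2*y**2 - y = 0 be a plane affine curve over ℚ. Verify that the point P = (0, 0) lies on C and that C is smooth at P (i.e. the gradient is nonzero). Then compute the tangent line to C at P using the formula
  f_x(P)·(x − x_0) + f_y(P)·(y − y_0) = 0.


Tangent line at P: -2*x - y = 0.

Step 1: f(0, 0) = 0, so P lies on C.
Step 2: partial derivatives
  f_x(x, y) = -2*y - 2, f_y(x, y) = -2*x + 4*y - 1.
  f_x(P) = -2, f_y(P) = -1 (gradient nonzero, so P is smooth).
Step 3: tangent line at P: -2·(x − 0) + -1·(y − 0) = 0.
Expanding: -2*x - y = 0.


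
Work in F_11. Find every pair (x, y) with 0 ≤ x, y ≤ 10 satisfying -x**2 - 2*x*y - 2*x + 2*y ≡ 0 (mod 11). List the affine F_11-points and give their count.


Affine F_11-points: {(0, 0), (2, 7), (3, 10), (4, 7), (5, 8), (6, 4), (7, 3), (8, 10), (9, 0), (10, 8)}; count = 10.

For each of the 121 pairs (x, y) ∈ F_11², evaluate f(x, y) mod 11. Record the zeros.
  x = 0: [0↦0, 1↦2, 2↦4, 3↦6, 4↦8, 5↦10, 6↦1, 7↦3, 8↦5, 9↦7, 10↦9]  zeros at y ∈ {0}
  x = 1: [0↦8, 1↦8, 2↦8, 3↦8, 4↦8, 5↦8, 6↦8, 7↦8, 8↦8, 9↦8, 10↦8]  zeros at y ∈ ∅
  x = 2: [0↦3, 1↦1, 2↦10, 3↦8, 4↦6, 5↦4, 6↦2, 7↦0, 8↦9, 9↦7, 10↦5]  zeros at y ∈ {7}
  x = 3: [0↦7, 1↦3, 2↦10, 3↦6, 4↦2, 5↦9, 6↦5, 7↦1, 8↦8, 9↦4, 10↦0]  zeros at y ∈ {10}
  x = 4: [0↦9, 1↦3, 2↦8, 3↦2, 4↦7, 5↦1, 6↦6, 7↦0, 8↦5, 9↦10, 10↦4]  zeros at y ∈ {7}
  x = 5: [0↦9, 1↦1, 2↦4, 3↦7, 4↦10, 5↦2, 6↦5, 7↦8, 8↦0, 9↦3, 10↦6]  zeros at y ∈ {8}
  x = 6: [0↦7, 1↦8, 2↦9, 3↦10, 4↦0, 5↦1, 6↦2, 7↦3, 8↦4, 9↦5, 10↦6]  zeros at y ∈ {4}
  x = 7: [0↦3, 1↦2, 2↦1, 3↦0, 4↦10, 5↦9, 6↦8, 7↦7, 8↦6, 9↦5, 10↦4]  zeros at y ∈ {3}
  x = 8: [0↦8, 1↦5, 2↦2, 3↦10, 4↦7, 5↦4, 6↦1, 7↦9, 8↦6, 9↦3, 10↦0]  zeros at y ∈ {10}
  x = 9: [0↦0, 1↦6, 2↦1, 3↦7, 4↦2, 5↦8, 6↦3, 7↦9, 8↦4, 9↦10, 10↦5]  zeros at y ∈ {0}
  x = 10: [0↦1, 1↦5, 2↦9, 3↦2, 4↦6, 5↦10, 6↦3, 7↦7, 8↦0, 9↦4, 10↦8]  zeros at y ∈ {8}
Collecting zeros: affine points = {(0, 0), (2, 7), (3, 10), (4, 7), (5, 8), (6, 4), (7, 3), (8, 10), (9, 0), (10, 8)}.
Total count |C(F_11)_aff| = 10.


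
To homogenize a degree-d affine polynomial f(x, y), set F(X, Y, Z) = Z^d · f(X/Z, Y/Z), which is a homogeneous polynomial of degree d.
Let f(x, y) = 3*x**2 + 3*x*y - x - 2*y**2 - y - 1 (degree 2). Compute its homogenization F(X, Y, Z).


F(X, Y, Z) = 3*X**2 + 3*X*Y - X*Z - 2*Y**2 - Y*Z - Z**2

deg(f) = 2.
Substitute x = X/Z, y = Y/Z into f, then multiply by Z^2.
  monomial 3·x^2·y^0 ↦ 3·X^2·Y^0·Z^0.
  monomial 3·x^1·y^1 ↦ 3·X^1·Y^1·Z^0.
  monomial -1·x^1·y^0 ↦ -1·X^1·Y^0·Z^1.
  monomial -2·x^0·y^2 ↦ -2·X^0·Y^2·Z^0.
  monomial -1·x^0·y^1 ↦ -1·X^0·Y^1·Z^1.
  monomial -1·x^0·y^0 ↦ -1·X^0·Y^0·Z^2.
Collecting: F(X, Y, Z) = 3*X**2 + 3*X*Y - X*Z - 2*Y**2 - Y*Z - Z**2.


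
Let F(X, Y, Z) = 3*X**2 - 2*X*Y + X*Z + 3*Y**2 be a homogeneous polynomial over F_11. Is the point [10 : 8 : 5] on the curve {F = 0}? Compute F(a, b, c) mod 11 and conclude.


F(10,8,5) ≡ 8 (mod 11); P is NOT on the curve.

Evaluate F(10, 8, 5) term-by-term (mod 11).
  3*X**2 ↦ 3·100·1·1 = 300
  -2*X*Y ↦ -2·10·8·1 = -160
  X*Z ↦ 1·10·1·5 = 50
  3*Y**2 ↦ 3·1·64·1 = 192
Sum: F(10, 8, 5) = (300) + (-160) + (50) + (192) = 382.
Reducing mod 11: 382 ≡ 8 (mod 11).
Since F(a, b, c) ≡ 8 ≠ 0 (mod 11), P does NOT lie on the curve.


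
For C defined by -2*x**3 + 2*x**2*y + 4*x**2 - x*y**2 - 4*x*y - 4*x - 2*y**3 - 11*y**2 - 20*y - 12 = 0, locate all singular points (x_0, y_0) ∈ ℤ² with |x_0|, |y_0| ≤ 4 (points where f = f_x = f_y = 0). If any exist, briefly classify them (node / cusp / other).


Singular points: {(0, -2)}; classification: cusp.

Compute partial derivatives:
  f_x = -6*x**2 + 4*x*y + 8*x - y**2 - 4*y - 4.
  f_y = 2*x**2 - 2*x*y - 4*x - 6*y**2 - 22*y - 20.
Scan x_0 ∈ {−4, ..., 4}. For each x_0, f_y(x_0, y) is a polynomial in y; find its integer roots y ∈ {−4, ..., 4}, then test f_x and f at those candidates.
  x = -4: f_y(-4, y) = -6*y**2 - 14*y + 28; no integer root y with |y| ≤ 4.
  x = -3: f_y(-3, y) = -6*y**2 - 16*y + 10; no integer root y with |y| ≤ 4.
  x = -2: f_y(-2, y) = -6*y**2 - 18*y - 4; no integer root y with |y| ≤ 4.
  x = -1: f_y(-1, y) = -6*y**2 - 20*y - 14; vanishes at y ∈ {-1}. (-1, -1): f_x = -11 ≠ 0.
  x = 0: f_y(0, y) = -6*y**2 - 22*y - 20; vanishes at y ∈ {-2}. (0, -2): f_x = 0, f = 0 — SINGULAR.
  x = 1: f_y(1, y) = -6*y**2 - 24*y - 22; no integer root y with |y| ≤ 4.
  x = 2: f_y(2, y) = -6*y**2 - 26*y - 20; vanishes at y ∈ {-1}. (2, -1): f_x = -17 ≠ 0.
  x = 3: f_y(3, y) = -6*y**2 - 28*y - 14; no integer root y with |y| ≤ 4.
  x = 4: f_y(4, y) = -6*y**2 - 30*y - 4; no integer root y with |y| ≤ 4.
Only singular point on the grid: (0, -2).
Classify: substitute x = 0 + u, y = -2 + v and expand: f = -2*u**3 + 2*u**2*v - u*v**2 - 2*v**3 + v**2.
No constant or linear terms (consistent with a singular point). Quadratic part: v**2. Cubic part: -2*u**3 + 2*u**2*v - u*v**2 - 2*v**3.
The quadratic part v**2 is a perfect square, so there is a single (double) tangent line v = 0, i.e. y = -2. Restricting the cubic part to that line (v = 0) leaves -2*u**3 ≠ 0, so f is not divisible by v and the branch is v² ≈ 2*u**3 to lowest order — this is a cusp.
Classification: cusp.


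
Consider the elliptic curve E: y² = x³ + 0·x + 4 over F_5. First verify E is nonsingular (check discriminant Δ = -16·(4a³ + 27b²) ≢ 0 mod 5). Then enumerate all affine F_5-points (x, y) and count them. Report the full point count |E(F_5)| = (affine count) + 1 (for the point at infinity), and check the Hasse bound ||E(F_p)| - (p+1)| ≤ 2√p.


Affine points = {(0, 2), (0, 3), (1, 0), (3, 1), (3, 4)}; affine count = 5; |E(F_5)| = 6.

Discriminant check: Δ ∝ 4a³ + 27b² = 4·0³ + 27·4² = 4·0 + 27·16 ≡ 2 (mod 5). Nonzero ⇒ E is nonsingular.
For each x ∈ F_5, compute rhs = x³ + 0·x + 4 mod 5, then count y ∈ F_5 with y² ≡ rhs.
  x = 0: rhs = 4, matching y values: 2, 3 (2 points).
  x = 1: rhs = 0, matching y values: 0 (1 points).
  x = 2: rhs = 2, matching y values: none (0 points).
  x = 3: rhs = 1, matching y values: 1, 4 (2 points).
  x = 4: rhs = 3, matching y values: none (0 points).
Total affine count: 5.
Full point count |E(F_5)| = 5 + 1 = 6.
Hasse bound: |6 − (5+1)| = |0| = 0 ≤ 2√5 ≈ 4.4721 ✓.


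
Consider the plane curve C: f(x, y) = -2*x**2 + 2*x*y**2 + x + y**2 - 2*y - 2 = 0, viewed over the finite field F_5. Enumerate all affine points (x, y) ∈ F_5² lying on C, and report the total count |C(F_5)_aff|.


Affine F_5-points: {(1, 2), (2, 1), (3, 3), (4, 0), (4, 3)}; count = 5.

For each of the 25 pairs (x, y) ∈ F_5², evaluate f(x, y) mod 5. Record the zeros.
  x = 0: [0↦3, 1↦2, 2↦3, 3↦1, 4↦1]  zeros at y ∈ ∅
  x = 1: [0↦2, 1↦3, 2↦0, 3↦3, 4↦2]  zeros at y ∈ {2}
  x = 2: [0↦2, 1↦0, 2↦3, 3↦1, 4↦4]  zeros at y ∈ {1}
  x = 3: [0↦3, 1↦3, 2↦2, 3↦0, 4↦2]  zeros at y ∈ {3}
  x = 4: [0↦0, 1↦2, 2↦2, 3↦0, 4↦1]  zeros at y ∈ {0, 3}
Collecting zeros: affine points = {(1, 2), (2, 1), (3, 3), (4, 0), (4, 3)}.
Total count |C(F_5)_aff| = 5.


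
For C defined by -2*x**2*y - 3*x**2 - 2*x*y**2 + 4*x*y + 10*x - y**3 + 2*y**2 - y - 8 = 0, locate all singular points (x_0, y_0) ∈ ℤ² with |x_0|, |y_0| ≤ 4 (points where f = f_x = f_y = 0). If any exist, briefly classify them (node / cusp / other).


Singular points: {(2, -1)}; classification: node.

Compute partial derivatives:
  f_x = -4*x*y - 6*x - 2*y**2 + 4*y + 10.
  f_y = -2*x**2 - 4*x*y + 4*x - 3*y**2 + 4*y - 1.
Scan x_0 ∈ {−4, ..., 4}. For each x_0, f_y(x_0, y) is a polynomial in y; find its integer roots y ∈ {−4, ..., 4}, then test f_x and f at those candidates.
  x = -4: f_y(-4, y) = -3*y**2 + 20*y - 49; no integer root y with |y| ≤ 4.
  x = -3: f_y(-3, y) = -3*y**2 + 16*y - 31; no integer root y with |y| ≤ 4.
  x = -2: f_y(-2, y) = -3*y**2 + 12*y - 17; no integer root y with |y| ≤ 4.
  x = -1: f_y(-1, y) = -3*y**2 + 8*y - 7; no integer root y with |y| ≤ 4.
  x = 0: f_y(0, y) = -3*y**2 + 4*y - 1; vanishes at y ∈ {1}. (0, 1): f_x = 12 ≠ 0.
  x = 1: f_y(1, y) = 1 - 3*y**2; no integer root y with |y| ≤ 4.
  x = 2: f_y(2, y) = -3*y**2 - 4*y - 1; vanishes at y ∈ {-1}. (2, -1): f_x = 0, f = 0 — SINGULAR.
  x = 3: f_y(3, y) = -3*y**2 - 8*y - 7; no integer root y with |y| ≤ 4.
  x = 4: f_y(4, y) = -3*y**2 - 12*y - 17; no integer root y with |y| ≤ 4.
Only singular point on the grid: (2, -1).
Classify: substitute x = 2 + u, y = -1 + v and expand: f = -2*u**2*v - u**2 - 2*u*v**2 - v**3 + v**2.
No constant or linear terms (consistent with a singular point). Quadratic part: -u**2 + v**2. Cubic part: -2*u**2*v - 2*u*v**2 - v**3.
The quadratic part v**2 - u**2 = (v − u)(v + u) splits into two distinct linear factors, so there are two distinct tangent lines y − -1 = ±(x − 2) — this is a node (ordinary double point).
Classification: node.


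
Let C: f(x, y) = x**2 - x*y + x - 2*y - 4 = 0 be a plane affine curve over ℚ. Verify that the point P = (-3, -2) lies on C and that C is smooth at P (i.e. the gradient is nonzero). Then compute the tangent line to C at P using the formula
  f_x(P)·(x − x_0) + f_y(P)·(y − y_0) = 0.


Tangent line at P: -3*x + y - 7 = 0.

Step 1: f(-3, -2) = 0, so P lies on C.
Step 2: partial derivatives
  f_x(x, y) = 2*x - y + 1, f_y(x, y) = -x - 2.
  f_x(P) = -3, f_y(P) = 1 (gradient nonzero, so P is smooth).
Step 3: tangent line at P: -3·(x − -3) + 1·(y − -2) = 0.
Expanding: -3*x + y - 7 = 0.


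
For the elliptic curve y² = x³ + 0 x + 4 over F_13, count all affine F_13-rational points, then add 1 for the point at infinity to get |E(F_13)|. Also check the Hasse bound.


Affine points = {(0, 2), (0, 11), (2, 5), (2, 8), (4, 4), (4, 9), (5, 5), (5, 8), (6, 5), (6, 8), (7, 3), (7, 10), (8, 3), (8, 10), (10, 4), (10, 9), (11, 3), (11, 10), (12, 4), (12, 9)}; affine count = 20; |E(F_13)| = 21.

Discriminant check: Δ ∝ 4a³ + 27b² = 4·0³ + 27·4² = 4·0 + 27·16 ≡ 3 (mod 13). Nonzero ⇒ E is nonsingular.
For each x ∈ F_13, compute rhs = x³ + 0·x + 4 mod 13, then count y ∈ F_13 with y² ≡ rhs.
  x = 0: rhs = 4, matching y values: 2, 11 (2 points).
  x = 1: rhs = 5, matching y values: none (0 points).
  x = 2: rhs = 12, matching y values: 5, 8 (2 points).
  x = 3: rhs = 5, matching y values: none (0 points).
  x = 4: rhs = 3, matching y values: 4, 9 (2 points).
  x = 5: rhs = 12, matching y values: 5, 8 (2 points).
  x = 6: rhs = 12, matching y values: 5, 8 (2 points).
  x = 7: rhs = 9, matching y values: 3, 10 (2 points).
  x = 8: rhs = 9, matching y values: 3, 10 (2 points).
  x = 9: rhs = 5, matching y values: none (0 points).
  x = 10: rhs = 3, matching y values: 4, 9 (2 points).
  x = 11: rhs = 9, matching y values: 3, 10 (2 points).
  x = 12: rhs = 3, matching y values: 4, 9 (2 points).
Total affine count: 20.
Full point count |E(F_13)| = 20 + 1 = 21.
Hasse bound: |21 − (13+1)| = |7| = 7 ≤ 2√13 ≈ 7.2111 ✓.
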